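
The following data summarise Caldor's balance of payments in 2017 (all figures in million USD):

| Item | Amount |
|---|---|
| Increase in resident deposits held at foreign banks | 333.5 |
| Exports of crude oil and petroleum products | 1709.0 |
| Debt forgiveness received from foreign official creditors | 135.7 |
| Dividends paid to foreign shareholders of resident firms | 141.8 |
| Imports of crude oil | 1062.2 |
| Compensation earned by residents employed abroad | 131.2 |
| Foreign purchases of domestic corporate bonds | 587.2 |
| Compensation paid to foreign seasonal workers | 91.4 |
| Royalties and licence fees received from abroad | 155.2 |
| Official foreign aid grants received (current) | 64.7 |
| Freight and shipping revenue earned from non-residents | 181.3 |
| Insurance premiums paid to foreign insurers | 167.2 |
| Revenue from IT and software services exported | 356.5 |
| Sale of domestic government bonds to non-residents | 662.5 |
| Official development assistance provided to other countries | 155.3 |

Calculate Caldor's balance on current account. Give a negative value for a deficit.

Goods: 1709.0 - 1062.2 = 646.8
Services: -167.2 + 155.2 + 356.5 + 181.3 = 525.8
Primary income: -91.4 - 141.8 + 131.2 = -102.0
Secondary income: 64.7 - 155.3 = -90.6
Current account = 646.8 + 525.8 + (-102.0) + (-90.6) = 980.0
(Excluded from the current account — financial account: increase in resident deposits held at foreign banks 333.5, foreign purchases of domestic corporate bonds 587.2, sale of domestic government bonds to non-residents 662.5; capital account: debt forgiveness received from foreign official creditors 135.7.)

980.0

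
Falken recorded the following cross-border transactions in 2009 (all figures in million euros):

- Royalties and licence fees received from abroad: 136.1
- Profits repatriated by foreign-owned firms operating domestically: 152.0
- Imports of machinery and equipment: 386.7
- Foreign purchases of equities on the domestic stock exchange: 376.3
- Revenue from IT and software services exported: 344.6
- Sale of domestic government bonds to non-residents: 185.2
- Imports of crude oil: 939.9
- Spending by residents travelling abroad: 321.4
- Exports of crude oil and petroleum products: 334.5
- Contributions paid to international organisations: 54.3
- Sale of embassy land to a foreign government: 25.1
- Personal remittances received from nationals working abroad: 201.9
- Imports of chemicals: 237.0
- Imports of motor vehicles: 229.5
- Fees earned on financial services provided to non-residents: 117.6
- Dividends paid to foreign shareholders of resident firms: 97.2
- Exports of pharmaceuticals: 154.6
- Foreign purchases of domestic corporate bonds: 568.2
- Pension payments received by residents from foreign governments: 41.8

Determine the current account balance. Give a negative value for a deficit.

-1086.9

Goods: -386.7 + 334.5 - 229.5 - 237.0 - 939.9 + 154.6 = -1304.0
Services: 136.1 + 344.6 + 117.6 - 321.4 = 276.9
Primary income: -152.0 - 97.2 = -249.2
Secondary income: 41.8 - 54.3 + 201.9 = 189.4
Current account = (-1304.0) + 276.9 + (-249.2) + 189.4 = -1086.9
(Excluded from the current account — financial account: foreign purchases of equities on the domestic stock exchange 376.3, sale of domestic government bonds to non-residents 185.2, foreign purchases of domestic corporate bonds 568.2; capital account: sale of embassy land to a foreign government 25.1.)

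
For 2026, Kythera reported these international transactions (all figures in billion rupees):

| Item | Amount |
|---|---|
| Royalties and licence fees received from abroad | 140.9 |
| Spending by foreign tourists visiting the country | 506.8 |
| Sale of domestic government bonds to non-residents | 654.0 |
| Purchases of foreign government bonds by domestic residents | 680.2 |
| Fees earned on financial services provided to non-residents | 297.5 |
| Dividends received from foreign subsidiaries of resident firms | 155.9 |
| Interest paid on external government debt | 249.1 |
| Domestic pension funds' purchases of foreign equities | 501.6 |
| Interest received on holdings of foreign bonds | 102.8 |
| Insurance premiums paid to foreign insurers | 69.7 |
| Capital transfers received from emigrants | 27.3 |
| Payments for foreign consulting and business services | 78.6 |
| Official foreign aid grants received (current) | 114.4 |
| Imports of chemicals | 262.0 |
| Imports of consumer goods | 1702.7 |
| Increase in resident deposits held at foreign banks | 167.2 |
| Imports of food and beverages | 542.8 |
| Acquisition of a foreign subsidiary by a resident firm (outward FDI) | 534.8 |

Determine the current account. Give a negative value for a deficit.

-1586.6

Goods: -542.8 - 262.0 - 1702.7 = -2507.5
Services: 140.9 - 69.7 - 78.6 + 297.5 + 506.8 = 796.9
Primary income: 102.8 + 155.9 - 249.1 = 9.6
Secondary income: 114.4
Current account = (-2507.5) + 796.9 + 9.6 + 114.4 = -1586.6
(Excluded from the current account — financial account: sale of domestic government bonds to non-residents 654.0, purchases of foreign government bonds by domestic residents 680.2, domestic pension funds' purchases of foreign equities 501.6, increase in resident deposits held at foreign banks 167.2, acquisition of a foreign subsidiary by a resident firm (outward FDI) 534.8; capital account: capital transfers received from emigrants 27.3.)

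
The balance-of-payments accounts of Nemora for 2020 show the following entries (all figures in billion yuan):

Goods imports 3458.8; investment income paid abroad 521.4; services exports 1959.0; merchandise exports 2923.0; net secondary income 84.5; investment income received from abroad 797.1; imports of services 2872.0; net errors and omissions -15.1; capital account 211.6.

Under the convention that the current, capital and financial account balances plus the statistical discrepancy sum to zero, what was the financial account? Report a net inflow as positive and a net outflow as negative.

Goods balance = 2923.0 - 3458.8 = -535.8
Services balance = 1959.0 - 2872.0 = -913.0
Trade balance (goods + services) = -535.8 + (-913.0) = -1448.8
Net primary income = 797.1 - 521.4 = 275.7
Net secondary income = 84.5
Current account = -1448.8 + 275.7 + 84.5 = -1088.6
Financial account = -(-1088.6 + 211.6 + (-15.1)) = 892.1

892.1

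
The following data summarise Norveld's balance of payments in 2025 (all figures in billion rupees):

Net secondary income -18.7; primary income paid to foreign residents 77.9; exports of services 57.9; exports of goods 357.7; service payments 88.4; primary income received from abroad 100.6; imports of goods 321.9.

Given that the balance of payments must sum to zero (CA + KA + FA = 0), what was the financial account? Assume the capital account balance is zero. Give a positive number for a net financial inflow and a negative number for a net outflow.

-9.3

Goods balance = 357.7 - 321.9 = 35.8
Services balance = 57.9 - 88.4 = -30.5
Trade balance (goods + services) = 35.8 + (-30.5) = 5.3
Net primary income = 100.6 - 77.9 = 22.7
Net secondary income = -18.7
Current account = 5.3 + 22.7 + (-18.7) = 9.3
Financial account = -(9.3) = -9.3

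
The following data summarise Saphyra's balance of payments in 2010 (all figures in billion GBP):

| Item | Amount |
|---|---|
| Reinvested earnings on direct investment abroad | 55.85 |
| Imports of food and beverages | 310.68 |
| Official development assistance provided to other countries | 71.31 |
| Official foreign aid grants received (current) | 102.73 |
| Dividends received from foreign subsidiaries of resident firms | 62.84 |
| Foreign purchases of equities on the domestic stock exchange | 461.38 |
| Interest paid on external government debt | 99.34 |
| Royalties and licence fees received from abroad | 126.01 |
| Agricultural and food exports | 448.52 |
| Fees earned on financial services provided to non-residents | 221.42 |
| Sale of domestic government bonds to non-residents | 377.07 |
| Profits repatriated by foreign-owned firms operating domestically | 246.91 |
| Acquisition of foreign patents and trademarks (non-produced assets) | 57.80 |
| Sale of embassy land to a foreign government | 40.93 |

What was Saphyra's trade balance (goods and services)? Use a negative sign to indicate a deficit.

Goods: -310.68 + 448.52 = 137.84
Services: 126.01 + 221.42 = 347.43
Trade balance = 137.84 + 347.43 = 485.27
(Excluded from the trade balance — primary income: reinvested earnings on direct investment abroad 55.85, dividends received from foreign subsidiaries of resident firms 62.84, interest paid on external government debt 99.34, profits repatriated by foreign-owned firms operating domestically 246.91; secondary income: official development assistance provided to other countries 71.31, official foreign aid grants received (current) 102.73; financial account: foreign purchases of equities on the domestic stock exchange 461.38, sale of domestic government bonds to non-residents 377.07; capital account: acquisition of foreign patents and trademarks (non-produced assets) 57.80, sale of embassy land to a foreign government 40.93.)

485.27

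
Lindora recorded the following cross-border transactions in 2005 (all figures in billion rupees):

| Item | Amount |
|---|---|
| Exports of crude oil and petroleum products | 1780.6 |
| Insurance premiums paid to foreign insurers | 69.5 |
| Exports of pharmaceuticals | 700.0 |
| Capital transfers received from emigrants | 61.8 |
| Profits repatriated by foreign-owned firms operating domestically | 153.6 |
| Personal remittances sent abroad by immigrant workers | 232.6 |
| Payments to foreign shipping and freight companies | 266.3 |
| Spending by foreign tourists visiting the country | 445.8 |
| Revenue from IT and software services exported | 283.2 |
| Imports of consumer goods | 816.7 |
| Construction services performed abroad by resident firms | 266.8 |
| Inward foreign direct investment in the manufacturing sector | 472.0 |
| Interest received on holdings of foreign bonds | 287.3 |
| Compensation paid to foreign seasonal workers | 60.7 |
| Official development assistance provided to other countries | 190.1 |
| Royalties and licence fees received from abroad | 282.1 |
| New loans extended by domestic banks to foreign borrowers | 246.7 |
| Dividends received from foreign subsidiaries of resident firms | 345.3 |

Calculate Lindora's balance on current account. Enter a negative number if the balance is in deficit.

Goods: -816.7 + 1780.6 + 700.0 = 1663.9
Services: 283.2 + 445.8 + 266.8 - 266.3 - 69.5 + 282.1 = 942.1
Primary income: 345.3 - 153.6 - 60.7 + 287.3 = 418.3
Secondary income: -190.1 - 232.6 = -422.7
Current account = 1663.9 + 942.1 + 418.3 + (-422.7) = 2601.6
(Excluded from the current account — capital account: capital transfers received from emigrants 61.8; financial account: inward foreign direct investment in the manufacturing sector 472.0, new loans extended by domestic banks to foreign borrowers 246.7.)

2601.6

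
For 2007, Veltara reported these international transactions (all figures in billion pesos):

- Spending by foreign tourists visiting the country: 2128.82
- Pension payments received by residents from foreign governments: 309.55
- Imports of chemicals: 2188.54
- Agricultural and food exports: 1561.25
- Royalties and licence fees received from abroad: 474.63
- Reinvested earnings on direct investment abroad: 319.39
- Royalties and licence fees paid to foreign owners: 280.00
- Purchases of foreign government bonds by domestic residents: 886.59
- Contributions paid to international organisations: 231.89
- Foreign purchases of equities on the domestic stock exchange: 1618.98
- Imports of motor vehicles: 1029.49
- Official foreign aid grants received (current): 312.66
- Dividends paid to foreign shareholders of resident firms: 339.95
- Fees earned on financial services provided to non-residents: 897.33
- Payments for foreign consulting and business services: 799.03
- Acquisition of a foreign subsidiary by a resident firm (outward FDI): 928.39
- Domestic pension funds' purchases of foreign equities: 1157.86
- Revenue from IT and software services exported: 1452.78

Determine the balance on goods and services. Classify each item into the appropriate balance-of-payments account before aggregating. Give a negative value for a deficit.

2217.75

Goods: 1561.25 - 2188.54 - 1029.49 = -1656.78
Services: -799.03 + 2128.82 + 897.33 - 280.00 + 474.63 + 1452.78 = 3874.53
Trade balance = -1656.78 + 3874.53 = 2217.75
(Excluded from the trade balance — secondary income: pension payments received by residents from foreign governments 309.55, contributions paid to international organisations 231.89, official foreign aid grants received (current) 312.66; primary income: reinvested earnings on direct investment abroad 319.39, dividends paid to foreign shareholders of resident firms 339.95; financial account: purchases of foreign government bonds by domestic residents 886.59, foreign purchases of equities on the domestic stock exchange 1618.98, acquisition of a foreign subsidiary by a resident firm (outward FDI) 928.39, domestic pension funds' purchases of foreign equities 1157.86.)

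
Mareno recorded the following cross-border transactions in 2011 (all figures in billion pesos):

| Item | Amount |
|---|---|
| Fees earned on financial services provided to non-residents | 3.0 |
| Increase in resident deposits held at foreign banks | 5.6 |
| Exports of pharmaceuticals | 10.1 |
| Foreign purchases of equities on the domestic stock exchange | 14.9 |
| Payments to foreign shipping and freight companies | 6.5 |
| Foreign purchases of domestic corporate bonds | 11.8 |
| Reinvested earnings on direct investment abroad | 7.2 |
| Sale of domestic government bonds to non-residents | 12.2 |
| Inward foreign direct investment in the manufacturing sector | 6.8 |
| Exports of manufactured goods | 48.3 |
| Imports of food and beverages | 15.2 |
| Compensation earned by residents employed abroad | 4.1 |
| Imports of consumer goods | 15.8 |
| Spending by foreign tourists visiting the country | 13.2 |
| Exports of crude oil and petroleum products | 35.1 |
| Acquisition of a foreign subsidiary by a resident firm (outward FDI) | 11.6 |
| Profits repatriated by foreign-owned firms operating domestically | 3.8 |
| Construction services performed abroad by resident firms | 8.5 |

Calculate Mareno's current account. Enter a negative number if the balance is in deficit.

Goods: 35.1 - 15.8 + 48.3 + 10.1 - 15.2 = 62.5
Services: -6.5 + 3.0 + 8.5 + 13.2 = 18.2
Primary income: -3.8 + 4.1 + 7.2 = 7.5
Current account = 62.5 + 18.2 + 7.5 = 88.2
(Excluded from the current account — financial account: increase in resident deposits held at foreign banks 5.6, foreign purchases of equities on the domestic stock exchange 14.9, foreign purchases of domestic corporate bonds 11.8, sale of domestic government bonds to non-residents 12.2, inward foreign direct investment in the manufacturing sector 6.8, acquisition of a foreign subsidiary by a resident firm (outward FDI) 11.6.)

88.2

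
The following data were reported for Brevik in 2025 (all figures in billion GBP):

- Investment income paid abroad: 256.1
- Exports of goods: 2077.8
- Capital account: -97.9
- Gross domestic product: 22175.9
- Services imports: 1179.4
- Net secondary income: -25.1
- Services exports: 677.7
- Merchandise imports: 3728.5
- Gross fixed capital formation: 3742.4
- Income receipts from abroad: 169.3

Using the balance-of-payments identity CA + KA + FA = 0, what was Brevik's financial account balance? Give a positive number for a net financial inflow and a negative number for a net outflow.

Goods balance = 2077.8 - 3728.5 = -1650.7
Services balance = 677.7 - 1179.4 = -501.7
Trade balance (goods + services) = -1650.7 + (-501.7) = -2152.4
Net primary income = 169.3 - 256.1 = -86.8
Net secondary income = -25.1
Current account = -2152.4 + (-86.8) + (-25.1) = -2264.3
Financial account = -(-2264.3 + (-97.9)) = 2362.2

2362.2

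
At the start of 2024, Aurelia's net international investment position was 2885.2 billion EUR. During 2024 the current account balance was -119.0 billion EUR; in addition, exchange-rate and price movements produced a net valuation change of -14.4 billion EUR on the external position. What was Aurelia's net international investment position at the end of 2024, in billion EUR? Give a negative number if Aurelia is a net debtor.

Change in NIIP = current account + net valuation change = -119.0 + (-14.4) = -133.4
End-of-year NIIP = 2885.2 + (-133.4) = 2751.8

2751.8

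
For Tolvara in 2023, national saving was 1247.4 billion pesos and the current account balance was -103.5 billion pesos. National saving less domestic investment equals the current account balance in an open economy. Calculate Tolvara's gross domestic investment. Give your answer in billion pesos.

1350.9

I = S - CA = 1247.4 - (-103.5) = 1350.9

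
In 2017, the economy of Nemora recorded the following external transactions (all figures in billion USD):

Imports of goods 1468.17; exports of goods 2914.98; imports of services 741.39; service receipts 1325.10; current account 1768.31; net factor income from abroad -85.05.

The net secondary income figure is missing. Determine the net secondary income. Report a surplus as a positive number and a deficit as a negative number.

Current account = goods balance + services balance + net primary income + net secondary income
Sum of the known components = 1945.47
Net secondary income = CA - (known components) = 1768.31 - 1945.47 = -177.16

-177.16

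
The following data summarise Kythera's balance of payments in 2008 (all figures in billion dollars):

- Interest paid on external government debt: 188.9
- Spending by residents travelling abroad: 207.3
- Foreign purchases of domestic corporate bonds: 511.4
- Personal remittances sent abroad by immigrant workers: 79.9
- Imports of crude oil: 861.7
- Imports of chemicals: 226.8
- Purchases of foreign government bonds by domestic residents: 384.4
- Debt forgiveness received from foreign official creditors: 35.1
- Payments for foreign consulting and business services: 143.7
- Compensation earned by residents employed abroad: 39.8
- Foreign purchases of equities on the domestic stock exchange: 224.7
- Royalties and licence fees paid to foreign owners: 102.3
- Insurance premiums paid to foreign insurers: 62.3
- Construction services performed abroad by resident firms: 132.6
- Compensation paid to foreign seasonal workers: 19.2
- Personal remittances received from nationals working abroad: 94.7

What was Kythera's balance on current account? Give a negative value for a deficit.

-1625.0

Goods: -861.7 - 226.8 = -1088.5
Services: -143.7 - 62.3 - 102.3 - 207.3 + 132.6 = -383.0
Primary income: -19.2 - 188.9 + 39.8 = -168.3
Secondary income: 94.7 - 79.9 = 14.8
Current account = (-1088.5) + (-383.0) + (-168.3) + 14.8 = -1625.0
(Excluded from the current account — financial account: foreign purchases of domestic corporate bonds 511.4, purchases of foreign government bonds by domestic residents 384.4, foreign purchases of equities on the domestic stock exchange 224.7; capital account: debt forgiveness received from foreign official creditors 35.1.)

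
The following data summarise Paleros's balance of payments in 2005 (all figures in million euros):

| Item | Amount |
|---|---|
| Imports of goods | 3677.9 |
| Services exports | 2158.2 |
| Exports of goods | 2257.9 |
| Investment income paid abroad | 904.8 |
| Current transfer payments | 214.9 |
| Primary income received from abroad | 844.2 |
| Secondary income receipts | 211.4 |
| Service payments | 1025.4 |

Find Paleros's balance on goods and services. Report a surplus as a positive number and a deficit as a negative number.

Goods balance = 2257.9 - 3677.9 = -1420.0
Services balance = 2158.2 - 1025.4 = 1132.8
Trade balance (goods + services) = -1420.0 + 1132.8 = -287.2

-287.2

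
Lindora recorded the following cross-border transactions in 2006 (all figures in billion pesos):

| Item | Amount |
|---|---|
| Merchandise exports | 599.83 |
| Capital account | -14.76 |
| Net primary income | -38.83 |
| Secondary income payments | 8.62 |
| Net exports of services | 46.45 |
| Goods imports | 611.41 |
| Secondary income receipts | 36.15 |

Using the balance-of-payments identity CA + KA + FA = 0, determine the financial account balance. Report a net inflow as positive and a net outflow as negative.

-8.81

Goods balance = 599.83 - 611.41 = -11.58
Services balance = 46.45
Trade balance (goods + services) = -11.58 + 46.45 = 34.87
Net primary income = -38.83
Net secondary income = 36.15 - 8.62 = 27.53
Current account = 34.87 + (-38.83) + 27.53 = 23.57
Financial account = -(23.57 + (-14.76)) = -8.81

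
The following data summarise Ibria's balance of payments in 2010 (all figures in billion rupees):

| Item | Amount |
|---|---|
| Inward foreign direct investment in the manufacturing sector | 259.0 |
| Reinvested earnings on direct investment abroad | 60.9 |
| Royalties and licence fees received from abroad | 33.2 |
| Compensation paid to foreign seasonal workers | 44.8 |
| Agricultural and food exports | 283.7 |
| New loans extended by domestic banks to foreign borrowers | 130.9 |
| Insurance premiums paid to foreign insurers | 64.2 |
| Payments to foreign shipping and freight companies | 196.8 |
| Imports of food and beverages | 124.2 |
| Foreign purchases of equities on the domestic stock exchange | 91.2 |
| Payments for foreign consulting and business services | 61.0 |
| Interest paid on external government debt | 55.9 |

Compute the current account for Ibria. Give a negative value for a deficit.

-169.1

Goods: -124.2 + 283.7 = 159.5
Services: -61.0 - 64.2 - 196.8 + 33.2 = -288.8
Primary income: -44.8 + 60.9 - 55.9 = -39.8
Current account = 159.5 + (-288.8) + (-39.8) = -169.1
(Excluded from the current account — financial account: inward foreign direct investment in the manufacturing sector 259.0, new loans extended by domestic banks to foreign borrowers 130.9, foreign purchases of equities on the domestic stock exchange 91.2.)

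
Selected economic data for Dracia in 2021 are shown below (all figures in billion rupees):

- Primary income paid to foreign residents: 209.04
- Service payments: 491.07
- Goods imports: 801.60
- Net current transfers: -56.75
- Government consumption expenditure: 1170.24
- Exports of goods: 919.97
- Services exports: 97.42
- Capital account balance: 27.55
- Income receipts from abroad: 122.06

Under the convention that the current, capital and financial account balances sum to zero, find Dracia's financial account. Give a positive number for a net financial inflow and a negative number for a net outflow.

Goods balance = 919.97 - 801.60 = 118.37
Services balance = 97.42 - 491.07 = -393.65
Trade balance (goods + services) = 118.37 + (-393.65) = -275.28
Net primary income = 122.06 - 209.04 = -86.98
Net secondary income = -56.75
Current account = -275.28 + (-86.98) + (-56.75) = -419.01
Financial account = -(-419.01 + 27.55) = 391.46

391.46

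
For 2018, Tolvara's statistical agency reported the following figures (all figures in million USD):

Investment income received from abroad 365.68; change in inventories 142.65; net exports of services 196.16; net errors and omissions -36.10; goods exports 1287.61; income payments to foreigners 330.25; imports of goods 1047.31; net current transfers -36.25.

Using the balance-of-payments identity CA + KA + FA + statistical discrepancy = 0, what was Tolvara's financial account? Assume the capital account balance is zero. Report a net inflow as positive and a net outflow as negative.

-399.54

Goods balance = 1287.61 - 1047.31 = 240.30
Services balance = 196.16
Trade balance (goods + services) = 240.30 + 196.16 = 436.46
Net primary income = 365.68 - 330.25 = 35.43
Net secondary income = -36.25
Current account = 436.46 + 35.43 + (-36.25) = 435.64
Financial account = -(435.64 + (-36.10)) = -399.54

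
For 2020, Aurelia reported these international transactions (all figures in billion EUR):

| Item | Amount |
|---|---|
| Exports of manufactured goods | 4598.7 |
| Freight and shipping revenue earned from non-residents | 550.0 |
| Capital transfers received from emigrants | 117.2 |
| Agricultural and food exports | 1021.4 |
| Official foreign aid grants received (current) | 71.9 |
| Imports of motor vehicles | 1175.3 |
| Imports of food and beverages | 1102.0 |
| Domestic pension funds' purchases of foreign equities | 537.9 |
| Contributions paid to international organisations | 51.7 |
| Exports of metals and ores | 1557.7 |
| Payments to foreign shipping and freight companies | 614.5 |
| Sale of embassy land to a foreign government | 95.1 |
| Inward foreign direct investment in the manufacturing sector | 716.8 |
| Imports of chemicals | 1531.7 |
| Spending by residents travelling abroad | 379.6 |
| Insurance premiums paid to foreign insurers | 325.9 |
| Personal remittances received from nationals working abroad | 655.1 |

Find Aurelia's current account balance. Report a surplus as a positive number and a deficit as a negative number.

Goods: 1557.7 - 1102.0 + 4598.7 - 1531.7 + 1021.4 - 1175.3 = 3368.8
Services: -325.9 - 379.6 + 550.0 - 614.5 = -770.0
Secondary income: 71.9 - 51.7 + 655.1 = 675.3
Current account = 3368.8 + (-770.0) + 675.3 = 3274.1
(Excluded from the current account — capital account: capital transfers received from emigrants 117.2, sale of embassy land to a foreign government 95.1; financial account: domestic pension funds' purchases of foreign equities 537.9, inward foreign direct investment in the manufacturing sector 716.8.)

3274.1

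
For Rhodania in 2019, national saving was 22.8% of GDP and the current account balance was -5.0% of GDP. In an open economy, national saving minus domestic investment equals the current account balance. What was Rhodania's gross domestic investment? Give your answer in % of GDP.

27.8

I = S - CA = 22.8 - (-5.0) = 27.8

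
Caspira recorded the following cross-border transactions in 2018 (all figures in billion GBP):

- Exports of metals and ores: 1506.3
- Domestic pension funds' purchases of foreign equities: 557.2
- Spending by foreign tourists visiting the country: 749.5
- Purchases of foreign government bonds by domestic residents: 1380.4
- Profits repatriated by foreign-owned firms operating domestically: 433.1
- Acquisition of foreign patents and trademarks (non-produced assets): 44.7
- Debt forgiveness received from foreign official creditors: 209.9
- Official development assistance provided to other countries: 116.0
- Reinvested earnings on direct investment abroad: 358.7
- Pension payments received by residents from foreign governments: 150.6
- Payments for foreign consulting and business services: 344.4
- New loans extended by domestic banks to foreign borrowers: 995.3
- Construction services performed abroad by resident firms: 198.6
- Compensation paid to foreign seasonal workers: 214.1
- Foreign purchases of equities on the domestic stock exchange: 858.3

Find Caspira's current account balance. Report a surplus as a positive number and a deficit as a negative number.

1856.1

Goods: 1506.3
Services: 198.6 - 344.4 + 749.5 = 603.7
Primary income: 358.7 - 214.1 - 433.1 = -288.5
Secondary income: -116.0 + 150.6 = 34.6
Current account = 1506.3 + 603.7 + (-288.5) + 34.6 = 1856.1
(Excluded from the current account — financial account: domestic pension funds' purchases of foreign equities 557.2, purchases of foreign government bonds by domestic residents 1380.4, new loans extended by domestic banks to foreign borrowers 995.3, foreign purchases of equities on the domestic stock exchange 858.3; capital account: acquisition of foreign patents and trademarks (non-produced assets) 44.7, debt forgiveness received from foreign official creditors 209.9.)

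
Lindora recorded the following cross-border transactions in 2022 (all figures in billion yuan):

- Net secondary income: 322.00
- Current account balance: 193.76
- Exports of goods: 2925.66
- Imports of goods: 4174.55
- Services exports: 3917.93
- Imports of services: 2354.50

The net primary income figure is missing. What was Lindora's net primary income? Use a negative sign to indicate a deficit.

Current account = goods balance + services balance + net primary income + net secondary income
Sum of the known components = 636.54
Net primary income = CA - (known components) = 193.76 - 636.54 = -442.78

-442.78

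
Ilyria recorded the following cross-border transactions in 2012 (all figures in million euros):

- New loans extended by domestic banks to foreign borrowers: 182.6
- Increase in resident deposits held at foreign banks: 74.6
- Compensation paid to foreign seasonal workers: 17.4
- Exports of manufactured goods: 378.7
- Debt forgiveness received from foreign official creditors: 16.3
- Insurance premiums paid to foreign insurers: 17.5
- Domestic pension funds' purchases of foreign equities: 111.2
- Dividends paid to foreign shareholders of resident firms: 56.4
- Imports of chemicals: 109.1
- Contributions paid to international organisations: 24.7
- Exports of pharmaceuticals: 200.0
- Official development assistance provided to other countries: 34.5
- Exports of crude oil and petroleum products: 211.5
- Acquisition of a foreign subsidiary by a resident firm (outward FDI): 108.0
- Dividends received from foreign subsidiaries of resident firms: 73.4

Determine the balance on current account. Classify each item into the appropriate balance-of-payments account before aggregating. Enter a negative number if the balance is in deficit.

604.0

Goods: 211.5 + 200.0 + 378.7 - 109.1 = 681.1
Services: -17.5
Primary income: -56.4 - 17.4 + 73.4 = -0.4
Secondary income: -34.5 - 24.7 = -59.2
Current account = 681.1 + (-17.5) + (-0.4) + (-59.2) = 604.0
(Excluded from the current account — financial account: new loans extended by domestic banks to foreign borrowers 182.6, increase in resident deposits held at foreign banks 74.6, domestic pension funds' purchases of foreign equities 111.2, acquisition of a foreign subsidiary by a resident firm (outward FDI) 108.0; capital account: debt forgiveness received from foreign official creditors 16.3.)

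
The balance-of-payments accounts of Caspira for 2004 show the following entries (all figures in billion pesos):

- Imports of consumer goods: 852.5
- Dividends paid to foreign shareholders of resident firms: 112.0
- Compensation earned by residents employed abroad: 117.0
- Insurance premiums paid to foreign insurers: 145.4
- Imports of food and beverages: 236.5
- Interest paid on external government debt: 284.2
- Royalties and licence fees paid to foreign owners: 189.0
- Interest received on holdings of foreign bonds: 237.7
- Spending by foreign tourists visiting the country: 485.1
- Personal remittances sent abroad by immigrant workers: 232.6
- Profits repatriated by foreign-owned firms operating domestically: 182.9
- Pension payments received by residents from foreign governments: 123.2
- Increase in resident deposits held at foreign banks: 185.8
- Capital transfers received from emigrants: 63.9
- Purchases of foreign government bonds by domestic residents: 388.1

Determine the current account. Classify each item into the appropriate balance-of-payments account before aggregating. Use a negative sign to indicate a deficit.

-1272.1

Goods: -236.5 - 852.5 = -1089.0
Services: 485.1 - 189.0 - 145.4 = 150.7
Primary income: -284.2 + 117.0 - 112.0 + 237.7 - 182.9 = -224.4
Secondary income: -232.6 + 123.2 = -109.4
Current account = (-1089.0) + 150.7 + (-224.4) + (-109.4) = -1272.1
(Excluded from the current account — financial account: increase in resident deposits held at foreign banks 185.8, purchases of foreign government bonds by domestic residents 388.1; capital account: capital transfers received from emigrants 63.9.)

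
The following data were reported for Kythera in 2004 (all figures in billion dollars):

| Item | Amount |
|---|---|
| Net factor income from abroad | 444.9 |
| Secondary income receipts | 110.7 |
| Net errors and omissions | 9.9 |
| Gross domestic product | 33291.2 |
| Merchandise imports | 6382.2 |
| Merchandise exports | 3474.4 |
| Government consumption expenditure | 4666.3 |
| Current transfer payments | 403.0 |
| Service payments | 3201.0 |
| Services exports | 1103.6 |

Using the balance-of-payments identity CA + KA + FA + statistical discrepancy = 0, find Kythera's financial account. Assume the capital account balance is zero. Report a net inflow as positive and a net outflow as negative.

Goods balance = 3474.4 - 6382.2 = -2907.8
Services balance = 1103.6 - 3201.0 = -2097.4
Trade balance (goods + services) = -2907.8 + (-2097.4) = -5005.2
Net primary income = 444.9
Net secondary income = 110.7 - 403.0 = -292.3
Current account = -5005.2 + 444.9 + (-292.3) = -4852.6
Financial account = -(-4852.6 + 9.9) = 4842.7

4842.7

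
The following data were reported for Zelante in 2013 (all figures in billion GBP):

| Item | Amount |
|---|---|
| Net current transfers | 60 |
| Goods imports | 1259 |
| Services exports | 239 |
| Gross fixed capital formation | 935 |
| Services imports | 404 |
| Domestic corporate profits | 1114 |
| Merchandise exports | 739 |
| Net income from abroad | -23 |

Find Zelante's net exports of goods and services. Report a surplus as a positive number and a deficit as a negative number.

-685

Goods balance = 739 - 1259 = -520
Services balance = 239 - 404 = -165
Trade balance (goods + services) = -520 + (-165) = -685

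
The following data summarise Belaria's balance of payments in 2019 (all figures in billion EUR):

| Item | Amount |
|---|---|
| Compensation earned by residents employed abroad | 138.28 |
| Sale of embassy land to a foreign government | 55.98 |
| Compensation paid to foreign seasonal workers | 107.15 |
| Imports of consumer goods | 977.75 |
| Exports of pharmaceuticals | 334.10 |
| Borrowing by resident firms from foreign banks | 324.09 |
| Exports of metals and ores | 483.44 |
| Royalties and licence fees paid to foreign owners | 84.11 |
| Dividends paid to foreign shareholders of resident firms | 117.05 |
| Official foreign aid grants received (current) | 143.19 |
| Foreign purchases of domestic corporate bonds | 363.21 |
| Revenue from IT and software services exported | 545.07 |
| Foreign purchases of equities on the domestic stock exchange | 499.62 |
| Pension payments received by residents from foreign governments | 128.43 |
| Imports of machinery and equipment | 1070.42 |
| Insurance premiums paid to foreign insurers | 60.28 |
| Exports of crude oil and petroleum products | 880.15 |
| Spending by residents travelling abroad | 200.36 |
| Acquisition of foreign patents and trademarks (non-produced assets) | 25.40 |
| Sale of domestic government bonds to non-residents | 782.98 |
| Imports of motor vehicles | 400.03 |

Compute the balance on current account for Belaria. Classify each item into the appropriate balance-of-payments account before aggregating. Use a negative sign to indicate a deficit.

-364.49

Goods: 483.44 - 1070.42 + 880.15 - 977.75 - 400.03 + 334.10 = -750.51
Services: -60.28 + 545.07 - 200.36 - 84.11 = 200.32
Primary income: 138.28 - 117.05 - 107.15 = -85.92
Secondary income: 143.19 + 128.43 = 271.62
Current account = (-750.51) + 200.32 + (-85.92) + 271.62 = -364.49
(Excluded from the current account — capital account: sale of embassy land to a foreign government 55.98, acquisition of foreign patents and trademarks (non-produced assets) 25.40; financial account: borrowing by resident firms from foreign banks 324.09, foreign purchases of domestic corporate bonds 363.21, foreign purchases of equities on the domestic stock exchange 499.62, sale of domestic government bonds to non-residents 782.98.)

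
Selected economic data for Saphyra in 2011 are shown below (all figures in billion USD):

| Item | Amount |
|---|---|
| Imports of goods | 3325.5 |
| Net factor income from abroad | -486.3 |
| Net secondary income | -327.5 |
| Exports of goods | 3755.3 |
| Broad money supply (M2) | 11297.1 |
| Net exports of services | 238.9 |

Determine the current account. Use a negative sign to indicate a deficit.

Goods balance = 3755.3 - 3325.5 = 429.8
Services balance = 238.9
Trade balance (goods + services) = 429.8 + 238.9 = 668.7
Net primary income = -486.3
Net secondary income = -327.5
Current account = 668.7 + (-486.3) + (-327.5) = -145.1

-145.1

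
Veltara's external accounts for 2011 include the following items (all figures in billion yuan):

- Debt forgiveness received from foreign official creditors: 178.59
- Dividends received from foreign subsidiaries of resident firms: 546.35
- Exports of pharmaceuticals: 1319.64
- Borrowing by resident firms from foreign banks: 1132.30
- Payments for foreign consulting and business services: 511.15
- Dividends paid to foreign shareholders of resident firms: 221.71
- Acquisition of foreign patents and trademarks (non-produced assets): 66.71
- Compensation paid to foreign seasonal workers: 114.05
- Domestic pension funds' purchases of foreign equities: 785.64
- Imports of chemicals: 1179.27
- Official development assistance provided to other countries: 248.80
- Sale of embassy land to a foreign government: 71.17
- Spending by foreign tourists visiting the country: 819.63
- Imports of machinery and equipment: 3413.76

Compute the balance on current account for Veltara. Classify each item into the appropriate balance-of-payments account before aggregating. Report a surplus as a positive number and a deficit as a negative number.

Goods: 1319.64 - 3413.76 - 1179.27 = -3273.39
Services: -511.15 + 819.63 = 308.48
Primary income: -114.05 - 221.71 + 546.35 = 210.59
Secondary income: -248.80
Current account = (-3273.39) + 308.48 + 210.59 + (-248.80) = -3003.12
(Excluded from the current account — capital account: debt forgiveness received from foreign official creditors 178.59, acquisition of foreign patents and trademarks (non-produced assets) 66.71, sale of embassy land to a foreign government 71.17; financial account: borrowing by resident firms from foreign banks 1132.30, domestic pension funds' purchases of foreign equities 785.64.)

-3003.12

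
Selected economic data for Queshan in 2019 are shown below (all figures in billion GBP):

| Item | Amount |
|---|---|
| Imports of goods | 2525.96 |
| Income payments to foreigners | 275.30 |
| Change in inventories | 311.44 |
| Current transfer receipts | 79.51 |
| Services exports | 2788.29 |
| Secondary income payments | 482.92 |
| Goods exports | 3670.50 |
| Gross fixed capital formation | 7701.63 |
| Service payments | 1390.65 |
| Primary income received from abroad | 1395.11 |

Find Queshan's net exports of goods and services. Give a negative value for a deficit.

2542.18

Goods balance = 3670.50 - 2525.96 = 1144.54
Services balance = 2788.29 - 1390.65 = 1397.64
Trade balance (goods + services) = 1144.54 + 1397.64 = 2542.18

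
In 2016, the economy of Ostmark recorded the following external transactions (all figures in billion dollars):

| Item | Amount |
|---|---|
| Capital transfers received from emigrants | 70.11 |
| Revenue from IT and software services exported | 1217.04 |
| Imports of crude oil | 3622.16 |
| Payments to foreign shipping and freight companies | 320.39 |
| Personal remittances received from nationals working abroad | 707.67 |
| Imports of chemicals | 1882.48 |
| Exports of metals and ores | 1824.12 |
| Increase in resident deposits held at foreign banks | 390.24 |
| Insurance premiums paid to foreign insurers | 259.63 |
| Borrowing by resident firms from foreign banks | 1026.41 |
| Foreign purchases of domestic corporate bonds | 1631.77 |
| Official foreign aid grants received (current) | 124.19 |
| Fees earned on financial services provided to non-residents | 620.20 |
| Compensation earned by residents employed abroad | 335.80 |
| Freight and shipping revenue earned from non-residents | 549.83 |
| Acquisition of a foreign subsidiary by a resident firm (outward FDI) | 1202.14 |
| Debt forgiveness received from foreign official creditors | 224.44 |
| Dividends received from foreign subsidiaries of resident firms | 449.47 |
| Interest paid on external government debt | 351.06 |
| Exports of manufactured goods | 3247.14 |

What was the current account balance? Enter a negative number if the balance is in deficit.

2639.74

Goods: -3622.16 - 1882.48 + 3247.14 + 1824.12 = -433.38
Services: 1217.04 + 549.83 - 320.39 - 259.63 + 620.20 = 1807.05
Primary income: 335.80 + 449.47 - 351.06 = 434.21
Secondary income: 124.19 + 707.67 = 831.86
Current account = (-433.38) + 1807.05 + 434.21 + 831.86 = 2639.74
(Excluded from the current account — capital account: capital transfers received from emigrants 70.11, debt forgiveness received from foreign official creditors 224.44; financial account: increase in resident deposits held at foreign banks 390.24, borrowing by resident firms from foreign banks 1026.41, foreign purchases of domestic corporate bonds 1631.77, acquisition of a foreign subsidiary by a resident firm (outward FDI) 1202.14.)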